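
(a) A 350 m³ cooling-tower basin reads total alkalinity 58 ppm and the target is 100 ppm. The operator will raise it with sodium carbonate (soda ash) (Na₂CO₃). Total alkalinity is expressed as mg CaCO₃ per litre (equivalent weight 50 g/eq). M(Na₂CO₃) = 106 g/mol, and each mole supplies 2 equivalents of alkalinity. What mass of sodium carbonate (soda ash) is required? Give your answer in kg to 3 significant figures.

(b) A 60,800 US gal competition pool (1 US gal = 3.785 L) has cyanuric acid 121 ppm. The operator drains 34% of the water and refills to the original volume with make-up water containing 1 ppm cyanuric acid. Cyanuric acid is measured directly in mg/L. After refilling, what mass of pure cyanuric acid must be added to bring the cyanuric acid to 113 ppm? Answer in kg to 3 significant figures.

(a) 15.6 kg; (b) 7.55 kg

(a) Volume: 350 m³ = 350,000 L.
(a) Alkalinity to add: (100 − 58) = 42 mg/L as CaCO₃ × 350,000 L = 14,700 g as CaCO₃.
(a) Equivalents: 14,700 g ÷ 50 g/eq = 294 eq.
(a) Each mole of Na₂CO₃ supplies 2 eq, so 294 / 2 = 147 mol.
(a) Mass: 147 mol × 106 g/mol = 15,580 g.

(b) Volume: 60,800 US gal × 3.785 L/gal = 230,128 L.
(b) After draining 34% and refilling: 121 × 0.66 + 1 × 0.34 = 80.2 ppm.
(b) Deficit to target: 113 − 80.2 = 32.8 mg/L.
(b) Mass: 32.8 mg/L × 230,128 L = 7548 g cyanuric acid.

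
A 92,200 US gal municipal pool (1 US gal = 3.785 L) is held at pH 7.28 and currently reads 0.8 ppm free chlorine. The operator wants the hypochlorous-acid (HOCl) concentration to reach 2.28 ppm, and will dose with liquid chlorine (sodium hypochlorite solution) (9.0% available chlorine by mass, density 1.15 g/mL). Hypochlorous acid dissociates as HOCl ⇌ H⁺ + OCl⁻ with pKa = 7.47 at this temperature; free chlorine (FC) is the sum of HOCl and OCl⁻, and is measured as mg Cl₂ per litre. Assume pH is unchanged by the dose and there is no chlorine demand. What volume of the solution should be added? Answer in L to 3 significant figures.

Volume: 92,200 US gal × 3.785 L/gal = 348,977 L.
[OCl⁻]/[HOCl] = 10^(pH − pKa) = 10^(7.28 − 7.47) = 0.6457; fraction as HOCl = 1/(1 + 0.6457) = 0.6077.
Free chlorine required for 2.28 ppm HOCl: 2.28 / 0.6077 = 3.752 ppm.
FC to add: 3.752 − 0.8 = 2.952 mg/L as Cl₂.
Cl₂ equivalent: 2.952 mg/L × 348,977 L = 1030 g.
Product at 9.0% available Cl: 1030 / 0.09 = 11,450 g.
Volume: 11,450 g ÷ 1.15 g/mL = 9954 mL.

9.95 L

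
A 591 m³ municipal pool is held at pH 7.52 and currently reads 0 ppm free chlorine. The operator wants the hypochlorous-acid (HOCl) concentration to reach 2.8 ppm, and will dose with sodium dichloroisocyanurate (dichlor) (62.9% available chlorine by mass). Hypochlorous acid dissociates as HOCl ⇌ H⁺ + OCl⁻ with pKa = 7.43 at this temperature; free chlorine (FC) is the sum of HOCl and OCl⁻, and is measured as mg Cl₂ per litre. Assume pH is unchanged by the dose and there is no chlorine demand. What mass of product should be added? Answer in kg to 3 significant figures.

5.87 kg

Volume: 591 m³ = 591,000 L.
[OCl⁻]/[HOCl] = 10^(pH − pKa) = 10^(7.52 − 7.43) = 1.23; fraction as HOCl = 1/(1 + 1.23) = 0.4484.
Free chlorine required for 2.8 ppm HOCl: 2.8 / 0.4484 = 6.245 ppm.
FC to add: 6.245 − 0 = 6.245 mg/L as Cl₂.
Cl₂ equivalent: 6.245 mg/L × 591,000 L = 3691 g.
Product at 62.9% available Cl: 3691 / 0.629 = 5867 g.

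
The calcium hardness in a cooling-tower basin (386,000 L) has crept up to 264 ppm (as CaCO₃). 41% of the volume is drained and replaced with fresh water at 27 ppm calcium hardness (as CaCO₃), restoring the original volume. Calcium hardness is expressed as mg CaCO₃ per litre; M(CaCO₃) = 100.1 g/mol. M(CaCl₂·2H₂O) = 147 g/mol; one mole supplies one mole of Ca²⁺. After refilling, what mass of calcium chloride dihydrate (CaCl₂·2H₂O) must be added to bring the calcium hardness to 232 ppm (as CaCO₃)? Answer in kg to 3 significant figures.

36.9 kg

After draining 41% and refilling: 264 × 0.59 + 27 × 0.41 = 166.83 ppm.
Deficit to target: 232 − 166.83 = 65.17 mg/L.
As CaCO₃: 65.17 mg/L × 386,000 L = 25,160 g; ÷ 100.1 = 251.3 mol Ca²⁺.
Mass: 251.3 × 147 = 36,940 g.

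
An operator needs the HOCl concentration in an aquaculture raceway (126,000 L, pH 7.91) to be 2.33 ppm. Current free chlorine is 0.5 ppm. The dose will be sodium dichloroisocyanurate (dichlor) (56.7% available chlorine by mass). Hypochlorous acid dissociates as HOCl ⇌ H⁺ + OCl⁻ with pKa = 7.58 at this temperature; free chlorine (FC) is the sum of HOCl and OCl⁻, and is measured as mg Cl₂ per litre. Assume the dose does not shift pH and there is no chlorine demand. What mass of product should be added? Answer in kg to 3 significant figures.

[OCl⁻]/[HOCl] = 10^(pH − pKa) = 10^(7.91 − 7.58) = 2.138; fraction as HOCl = 1/(1 + 2.138) = 0.3187.
Free chlorine required for 2.33 ppm HOCl: 2.33 / 0.3187 = 7.311 ppm.
FC to add: 7.311 − 0.5 = 6.811 mg/L as Cl₂.
Cl₂ equivalent: 6.811 mg/L × 126,000 L = 858.2 g.
Product at 56.7% available Cl: 858.2 / 0.567 = 1514 g.

1.51 kg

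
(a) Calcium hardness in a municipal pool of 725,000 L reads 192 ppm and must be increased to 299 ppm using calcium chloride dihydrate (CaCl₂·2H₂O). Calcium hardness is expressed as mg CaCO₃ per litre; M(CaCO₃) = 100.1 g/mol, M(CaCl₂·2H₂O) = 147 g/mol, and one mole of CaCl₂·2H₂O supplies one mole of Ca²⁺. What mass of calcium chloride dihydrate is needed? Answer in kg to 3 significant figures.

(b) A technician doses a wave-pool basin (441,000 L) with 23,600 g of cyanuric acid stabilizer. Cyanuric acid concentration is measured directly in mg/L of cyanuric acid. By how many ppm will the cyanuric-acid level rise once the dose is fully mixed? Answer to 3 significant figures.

(a) 114 kg; (b) 53.5 ppm

(a) Hardness to add: (299 − 192) = 107 mg/L as CaCO₃ × 725,000 L = 77,580 g as CaCO₃.
(a) Moles of Ca²⁺ (1 mol Ca²⁺ ≡ 1 mol CaCO₃): 77,580 / 100.1 g/mol = 775 mol.
(a) Mass of CaCl₂·2H₂O: 775 × 147 = 113,900 g.

(b) Rise: 23,600 g / 441,000 L × 1000 = 53.51 mg/L.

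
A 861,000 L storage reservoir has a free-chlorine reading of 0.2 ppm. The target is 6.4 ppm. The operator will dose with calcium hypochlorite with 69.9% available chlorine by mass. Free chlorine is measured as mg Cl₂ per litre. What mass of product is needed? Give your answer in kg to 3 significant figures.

7.64 kg

Chlorine deficit: 6.4 − 0.2 = 6.2 ppm = 6.2 mg/L as Cl₂.
Cl₂ equivalent needed: 6.2 mg/L × 861,000 L = 5,338,000 mg = 5338 g.
Product at 69.9% available chlorine: 5338 / 0.699 = 7637 g.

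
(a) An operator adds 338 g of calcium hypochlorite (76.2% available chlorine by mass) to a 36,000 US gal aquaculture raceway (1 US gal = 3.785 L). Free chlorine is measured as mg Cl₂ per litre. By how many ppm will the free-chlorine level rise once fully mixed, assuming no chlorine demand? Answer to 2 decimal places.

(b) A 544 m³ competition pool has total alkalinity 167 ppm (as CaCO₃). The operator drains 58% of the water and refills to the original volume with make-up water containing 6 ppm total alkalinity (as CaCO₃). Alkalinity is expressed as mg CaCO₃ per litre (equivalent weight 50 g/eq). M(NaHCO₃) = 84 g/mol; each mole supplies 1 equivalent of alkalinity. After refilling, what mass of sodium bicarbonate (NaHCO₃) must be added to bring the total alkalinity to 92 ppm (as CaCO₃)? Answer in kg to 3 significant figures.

(a) Volume: 36,000 US gal × 3.785 L/gal = 136,260 L.
(a) Available chlorine delivered: 338 g × 0.762 = 257.6 g as Cl₂.
(a) Concentration rise: 257.6 g / 136,260 L = 1.89 mg/L = 1.89 ppm.

(b) Volume: 544 m³ = 544,000 L.
(b) After draining 58% and refilling: 167 × 0.42 + 6 × 0.58 = 73.62 ppm.
(b) Deficit to target: 92 − 73.62 = 18.38 mg/L.
(b) As CaCO₃: 18.38 mg/L × 544,000 L = 9999 g; ÷ 50 g/eq ÷ 1 = 200 mol NaHCO₃.
(b) Mass: 200 × 84 = 16,800 g.

(a) 1.89 ppm; (b) 16.8 kg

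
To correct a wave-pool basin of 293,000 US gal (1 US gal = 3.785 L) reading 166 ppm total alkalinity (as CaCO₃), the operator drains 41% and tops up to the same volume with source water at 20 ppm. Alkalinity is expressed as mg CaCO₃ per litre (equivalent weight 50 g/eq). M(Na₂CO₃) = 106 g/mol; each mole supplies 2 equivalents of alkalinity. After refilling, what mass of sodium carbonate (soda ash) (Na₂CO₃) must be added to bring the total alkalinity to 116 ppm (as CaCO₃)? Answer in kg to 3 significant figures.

11.6 kg

Volume: 293,000 US gal × 3.785 L/gal = 1,109,005 L.
After draining 41% and refilling: 166 × 0.59 + 20 × 0.41 = 106.14 ppm.
Deficit to target: 116 − 106.14 = 9.86 mg/L.
As CaCO₃: 9.86 mg/L × 1,109,005 L = 10,930 g; ÷ 50 g/eq ÷ 2 = 109.3 mol Na₂CO₃.
Mass: 109.3 × 106 = 11,590 g.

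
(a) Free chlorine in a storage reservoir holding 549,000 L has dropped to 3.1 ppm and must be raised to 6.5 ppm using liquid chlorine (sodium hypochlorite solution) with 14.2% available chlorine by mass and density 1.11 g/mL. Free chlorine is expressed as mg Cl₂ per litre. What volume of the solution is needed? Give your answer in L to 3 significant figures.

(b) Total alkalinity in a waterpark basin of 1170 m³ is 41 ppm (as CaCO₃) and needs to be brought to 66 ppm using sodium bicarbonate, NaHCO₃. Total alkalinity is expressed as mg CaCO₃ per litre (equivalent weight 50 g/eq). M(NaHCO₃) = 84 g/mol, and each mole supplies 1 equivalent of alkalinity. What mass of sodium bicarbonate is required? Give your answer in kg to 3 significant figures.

(a) 11.8 L; (b) 49.1 kg

(a) Chlorine deficit: 6.5 − 3.1 = 3.4 ppm = 3.4 mg/L as Cl₂.
(a) Cl₂ equivalent needed: 3.4 mg/L × 549,000 L = 1,867,000 mg = 1867 g.
(a) Product at 14.2% available chlorine: 1867 / 0.142 = 13,150 g.
(a) Volume at density 1.11 g/mL: 13,150 g ÷ 1.11 g/mL = 11,840 mL.

(b) Volume: 1170 m³ = 1,170,000 L.
(b) Alkalinity to add: (66 − 41) = 25 mg/L as CaCO₃ × 1,170,000 L = 29,250 g as CaCO₃.
(b) Equivalents: 29,250 g ÷ 50 g/eq = 585 eq.
(b) NaHCO₃ supplies 1 eq per mole → 585 mol.
(b) Mass: 585 mol × 84 g/mol = 49,140 g.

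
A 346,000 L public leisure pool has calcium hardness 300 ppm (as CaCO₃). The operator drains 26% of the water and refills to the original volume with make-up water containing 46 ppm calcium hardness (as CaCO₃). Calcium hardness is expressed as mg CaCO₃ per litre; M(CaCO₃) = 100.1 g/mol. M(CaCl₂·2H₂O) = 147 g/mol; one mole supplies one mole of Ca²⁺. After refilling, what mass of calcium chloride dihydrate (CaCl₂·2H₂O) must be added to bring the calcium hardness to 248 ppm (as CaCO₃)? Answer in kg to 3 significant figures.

After draining 26% and refilling: 300 × 0.74 + 46 × 0.26 = 233.96 ppm.
Deficit to target: 248 − 233.96 = 14.04 mg/L.
As CaCO₃: 14.04 mg/L × 346,000 L = 4858 g; ÷ 100.1 = 48.53 mol Ca²⁺.
Mass: 48.53 × 147 = 7134 g.

7.13 kg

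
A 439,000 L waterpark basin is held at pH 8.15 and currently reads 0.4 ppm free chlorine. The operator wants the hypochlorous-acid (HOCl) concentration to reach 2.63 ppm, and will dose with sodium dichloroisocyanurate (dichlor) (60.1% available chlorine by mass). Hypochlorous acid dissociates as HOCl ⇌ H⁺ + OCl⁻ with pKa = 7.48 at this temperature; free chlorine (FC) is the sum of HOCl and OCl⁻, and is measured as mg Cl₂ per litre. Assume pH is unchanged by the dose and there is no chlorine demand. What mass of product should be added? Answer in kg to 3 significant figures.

[OCl⁻]/[HOCl] = 10^(pH − pKa) = 10^(8.15 − 7.48) = 4.677; fraction as HOCl = 1/(1 + 4.677) = 0.1761.
Free chlorine required for 2.63 ppm HOCl: 2.63 / 0.1761 = 14.93 ppm.
FC to add: 14.93 − 0.4 = 14.53 mg/L as Cl₂.
Cl₂ equivalent: 14.53 mg/L × 439,000 L = 6379 g.
Product at 60.1% available Cl: 6379 / 0.601 = 10,610 g.

10.6 kg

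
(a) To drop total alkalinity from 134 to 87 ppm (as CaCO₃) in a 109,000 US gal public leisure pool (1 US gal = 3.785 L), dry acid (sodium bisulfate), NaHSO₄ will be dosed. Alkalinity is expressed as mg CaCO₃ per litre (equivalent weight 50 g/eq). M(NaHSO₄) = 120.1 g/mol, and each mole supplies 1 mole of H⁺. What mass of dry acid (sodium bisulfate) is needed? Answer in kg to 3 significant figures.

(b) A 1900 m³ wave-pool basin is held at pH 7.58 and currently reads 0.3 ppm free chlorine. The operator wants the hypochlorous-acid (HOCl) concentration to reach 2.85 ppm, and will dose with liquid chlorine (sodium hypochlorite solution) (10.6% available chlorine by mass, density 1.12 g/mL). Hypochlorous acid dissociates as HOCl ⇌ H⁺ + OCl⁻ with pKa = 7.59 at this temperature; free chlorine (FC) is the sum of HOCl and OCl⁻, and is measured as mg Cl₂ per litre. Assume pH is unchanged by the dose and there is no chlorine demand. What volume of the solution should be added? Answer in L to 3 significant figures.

(a) Volume: 109,000 US gal × 3.785 L/gal = 412,565 L.
(a) Alkalinity to neutralize: (134 − 87) = 47 mg/L as CaCO₃ × 412,565 L = 19,390 g as CaCO₃.
(a) Equivalents of H⁺ required: 19,390 ÷ 50 g/eq = 387.8 eq = 387.8 mol NaHSO₄.
(a) Mass of NaHSO₄: 387.8 × 120.1 = 46,580 g.

(b) Volume: 1900 m³ = 1,900,000 L.
(b) [OCl⁻]/[HOCl] = 10^(pH − pKa) = 10^(7.58 − 7.59) = 0.9772; fraction as HOCl = 1/(1 + 0.9772) = 0.5058.
(b) Free chlorine required for 2.85 ppm HOCl: 2.85 / 0.5058 = 5.635 ppm.
(b) FC to add: 5.635 − 0.3 = 5.335 mg/L as Cl₂.
(b) Cl₂ equivalent: 5.335 mg/L × 1,900,000 L = 10,140 g.
(b) Product at 10.6% available Cl: 10,140 / 0.106 = 95,630 g.
(b) Volume: 95,630 g ÷ 1.12 g/mL = 85,380 mL.

(a) 46.6 kg; (b) 85.4 L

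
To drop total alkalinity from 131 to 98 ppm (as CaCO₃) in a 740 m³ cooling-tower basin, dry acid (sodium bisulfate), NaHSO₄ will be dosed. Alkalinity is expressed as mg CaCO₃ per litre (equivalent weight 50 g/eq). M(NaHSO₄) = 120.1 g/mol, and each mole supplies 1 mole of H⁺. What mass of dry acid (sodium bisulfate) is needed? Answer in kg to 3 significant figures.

Volume: 740 m³ = 740,000 L.
Alkalinity to neutralize: (131 − 98) = 33 mg/L as CaCO₃ × 740,000 L = 24,420 g as CaCO₃.
Equivalents of H⁺ required: 24,420 ÷ 50 g/eq = 488.4 eq = 488.4 mol NaHSO₄.
Mass of NaHSO₄: 488.4 × 120.1 = 58,660 g.

58.7 kg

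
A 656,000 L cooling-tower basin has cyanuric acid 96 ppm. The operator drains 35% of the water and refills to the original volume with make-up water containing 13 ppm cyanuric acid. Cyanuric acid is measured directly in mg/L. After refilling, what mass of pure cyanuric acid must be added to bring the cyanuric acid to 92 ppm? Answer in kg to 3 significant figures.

16.4 kg

After draining 35% and refilling: 96 × 0.65 + 13 × 0.35 = 66.95 ppm.
Deficit to target: 92 − 66.95 = 25.05 mg/L.
Mass: 25.05 mg/L × 656,000 L = 16,430 g cyanuric acid.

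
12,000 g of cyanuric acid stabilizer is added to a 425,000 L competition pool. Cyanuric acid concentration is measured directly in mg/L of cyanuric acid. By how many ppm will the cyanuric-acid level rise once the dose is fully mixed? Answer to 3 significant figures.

28.2 ppm

Rise: 12,000 g / 425,000 L × 1000 = 28.24 mg/L.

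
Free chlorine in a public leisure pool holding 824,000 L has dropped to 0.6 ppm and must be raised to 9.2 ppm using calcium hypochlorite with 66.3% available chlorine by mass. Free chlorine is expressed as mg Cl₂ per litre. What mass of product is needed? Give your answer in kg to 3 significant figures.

Chlorine deficit: 9.2 − 0.6 = 8.6 ppm = 8.6 mg/L as Cl₂.
Cl₂ equivalent needed: 8.6 mg/L × 824,000 L = 7,086,000 mg = 7086 g.
Product at 66.3% available chlorine: 7086 / 0.663 = 10,690 g.

10.7 kg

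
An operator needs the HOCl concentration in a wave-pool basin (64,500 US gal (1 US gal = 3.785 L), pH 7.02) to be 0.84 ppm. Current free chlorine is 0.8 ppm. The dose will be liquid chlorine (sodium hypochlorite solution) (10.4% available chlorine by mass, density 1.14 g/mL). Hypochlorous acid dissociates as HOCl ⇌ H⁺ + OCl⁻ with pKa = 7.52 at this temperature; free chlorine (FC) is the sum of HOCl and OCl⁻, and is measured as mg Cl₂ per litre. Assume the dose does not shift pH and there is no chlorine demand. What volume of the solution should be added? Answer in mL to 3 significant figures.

629 mL

Volume: 64,500 US gal × 3.785 L/gal = 244,132 L.
[OCl⁻]/[HOCl] = 10^(pH − pKa) = 10^(7.02 − 7.52) = 0.3162; fraction as HOCl = 1/(1 + 0.3162) = 0.7597.
Free chlorine required for 0.84 ppm HOCl: 0.84 / 0.7597 = 1.106 ppm.
FC to add: 1.106 − 0.8 = 0.3056 mg/L as Cl₂.
Cl₂ equivalent: 0.3056 mg/L × 244,132 L = 74.61 g.
Product at 10.4% available Cl: 74.61 / 0.104 = 717.4 g.
Volume: 717.4 g ÷ 1.14 g/mL = 629.3 mL.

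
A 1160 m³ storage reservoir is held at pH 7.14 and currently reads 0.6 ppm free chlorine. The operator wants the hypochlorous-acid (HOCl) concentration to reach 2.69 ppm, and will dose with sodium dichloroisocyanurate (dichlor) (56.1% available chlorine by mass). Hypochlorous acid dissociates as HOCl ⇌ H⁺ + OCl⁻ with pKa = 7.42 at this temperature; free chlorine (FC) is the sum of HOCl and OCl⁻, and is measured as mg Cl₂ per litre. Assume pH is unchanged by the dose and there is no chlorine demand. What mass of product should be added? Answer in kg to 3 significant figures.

7.24 kg

Volume: 1160 m³ = 1,160,000 L.
[OCl⁻]/[HOCl] = 10^(pH − pKa) = 10^(7.14 − 7.42) = 0.5248; fraction as HOCl = 1/(1 + 0.5248) = 0.6558.
Free chlorine required for 2.69 ppm HOCl: 2.69 / 0.6558 = 4.102 ppm.
FC to add: 4.102 − 0.6 = 3.502 mg/L as Cl₂.
Cl₂ equivalent: 3.502 mg/L × 1,160,000 L = 4062 g.
Product at 56.1% available Cl: 4062 / 0.561 = 7241 g.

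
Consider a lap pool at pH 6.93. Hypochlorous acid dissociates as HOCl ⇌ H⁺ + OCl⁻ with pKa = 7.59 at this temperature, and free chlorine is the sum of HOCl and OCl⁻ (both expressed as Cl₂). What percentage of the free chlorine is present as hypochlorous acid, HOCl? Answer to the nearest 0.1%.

[OCl⁻]/[HOCl] = 10^(pH − pKa) = 10^(6.93 − 7.59) = 10^-0.66 = 0.2188.
Fraction as HOCl = 1 / (1 + 0.2188) = 0.8205.

82.0%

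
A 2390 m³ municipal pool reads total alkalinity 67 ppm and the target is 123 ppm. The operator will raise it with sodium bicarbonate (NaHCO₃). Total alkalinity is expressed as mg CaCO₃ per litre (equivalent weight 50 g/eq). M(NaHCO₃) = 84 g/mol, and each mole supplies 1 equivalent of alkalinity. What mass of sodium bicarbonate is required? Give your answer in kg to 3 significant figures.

Volume: 2390 m³ = 2,390,000 L.
Alkalinity to add: (123 − 67) = 56 mg/L as CaCO₃ × 2,390,000 L = 133,800 g as CaCO₃.
Equivalents: 133,800 g ÷ 50 g/eq = 2677 eq.
NaHCO₃ supplies 1 eq per mole → 2677 mol.
Mass: 2677 mol × 84 g/mol = 224,900 g.

225 kg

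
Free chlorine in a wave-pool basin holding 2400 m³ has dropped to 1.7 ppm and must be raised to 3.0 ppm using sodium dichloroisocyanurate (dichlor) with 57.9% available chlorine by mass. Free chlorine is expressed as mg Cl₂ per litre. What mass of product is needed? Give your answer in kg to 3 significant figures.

5.39 kg

Volume: 2400 m³ = 2,400,000 L.
Chlorine deficit: 3.0 − 1.7 = 1.3 ppm = 1.3 mg/L as Cl₂.
Cl₂ equivalent needed: 1.3 mg/L × 2,400,000 L = 3,120,000 mg = 3120 g.
Product at 57.9% available chlorine: 3120 / 0.579 = 5389 g.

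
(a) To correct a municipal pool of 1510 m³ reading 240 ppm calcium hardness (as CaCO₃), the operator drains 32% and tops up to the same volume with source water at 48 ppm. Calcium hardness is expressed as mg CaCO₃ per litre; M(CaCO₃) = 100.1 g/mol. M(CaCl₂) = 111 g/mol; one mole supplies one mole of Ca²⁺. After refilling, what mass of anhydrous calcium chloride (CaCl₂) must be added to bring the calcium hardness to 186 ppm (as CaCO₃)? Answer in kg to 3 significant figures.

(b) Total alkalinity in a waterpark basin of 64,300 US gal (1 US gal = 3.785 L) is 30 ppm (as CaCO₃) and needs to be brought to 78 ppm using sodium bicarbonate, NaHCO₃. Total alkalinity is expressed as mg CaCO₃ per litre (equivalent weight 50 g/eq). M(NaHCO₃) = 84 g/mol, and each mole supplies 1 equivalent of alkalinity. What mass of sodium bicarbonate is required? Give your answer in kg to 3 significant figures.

(a) 12.5 kg; (b) 19.6 kg

(a) Volume: 1510 m³ = 1,510,000 L.
(a) After draining 32% and refilling: 240 × 0.68 + 48 × 0.32 = 178.56 ppm.
(a) Deficit to target: 186 − 178.56 = 7.44 mg/L.
(a) As CaCO₃: 7.44 mg/L × 1,510,000 L = 11,230 g; ÷ 100.1 = 112.2 mol Ca²⁺.
(a) Mass: 112.2 × 111 = 12,460 g.

(b) Volume: 64,300 US gal × 3.785 L/gal = 243,376 L.
(b) Alkalinity to add: (78 − 30) = 48 mg/L as CaCO₃ × 243,376 L = 11,680 g as CaCO₃.
(b) Equivalents: 11,680 g ÷ 50 g/eq = 233.6 eq.
(b) NaHCO₃ supplies 1 eq per mole → 233.6 mol.
(b) Mass: 233.6 mol × 84 g/mol = 19,630 g.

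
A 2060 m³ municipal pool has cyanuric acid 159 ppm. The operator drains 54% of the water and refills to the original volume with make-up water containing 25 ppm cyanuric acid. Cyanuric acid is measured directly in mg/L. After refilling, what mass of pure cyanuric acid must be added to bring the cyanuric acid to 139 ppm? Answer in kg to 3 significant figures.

108 kg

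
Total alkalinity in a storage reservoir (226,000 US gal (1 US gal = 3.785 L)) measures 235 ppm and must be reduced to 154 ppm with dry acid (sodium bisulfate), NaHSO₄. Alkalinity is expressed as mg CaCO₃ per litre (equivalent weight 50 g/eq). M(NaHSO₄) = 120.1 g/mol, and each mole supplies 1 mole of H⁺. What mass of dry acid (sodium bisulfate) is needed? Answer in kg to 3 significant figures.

Volume: 226,000 US gal × 3.785 L/gal = 855,410 L.
Alkalinity to neutralize: (235 − 154) = 81 mg/L as CaCO₃ × 855,410 L = 69,290 g as CaCO₃.
Equivalents of H⁺ required: 69,290 ÷ 50 g/eq = 1386 eq = 1386 mol NaHSO₄.
Mass of NaHSO₄: 1386 × 120.1 = 166,400 g.

166 kg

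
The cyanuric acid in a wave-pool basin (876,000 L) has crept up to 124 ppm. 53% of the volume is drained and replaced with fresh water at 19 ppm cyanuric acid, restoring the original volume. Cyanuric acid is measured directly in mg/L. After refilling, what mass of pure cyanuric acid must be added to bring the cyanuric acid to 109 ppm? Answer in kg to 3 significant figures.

35.6 kg

After draining 53% and refilling: 124 × 0.47 + 19 × 0.53 = 68.35 ppm.
Deficit to target: 109 − 68.35 = 40.65 mg/L.
Mass: 40.65 mg/L × 876,000 L = 35,610 g cyanuric acid.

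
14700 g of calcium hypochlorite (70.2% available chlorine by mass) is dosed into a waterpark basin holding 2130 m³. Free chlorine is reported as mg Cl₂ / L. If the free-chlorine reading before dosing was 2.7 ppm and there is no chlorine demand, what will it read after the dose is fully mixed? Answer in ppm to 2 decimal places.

7.54 ppm

Volume: 2130 m³ = 2,130,000 L.
Available chlorine delivered: 14,700 g × 0.702 = 10,320 g as Cl₂.
Concentration rise: 10,320 g / 2,130,000 L = 4.845 mg/L = 4.84 ppm.
Final FC: 2.7 + 4.84 = 7.54 ppm.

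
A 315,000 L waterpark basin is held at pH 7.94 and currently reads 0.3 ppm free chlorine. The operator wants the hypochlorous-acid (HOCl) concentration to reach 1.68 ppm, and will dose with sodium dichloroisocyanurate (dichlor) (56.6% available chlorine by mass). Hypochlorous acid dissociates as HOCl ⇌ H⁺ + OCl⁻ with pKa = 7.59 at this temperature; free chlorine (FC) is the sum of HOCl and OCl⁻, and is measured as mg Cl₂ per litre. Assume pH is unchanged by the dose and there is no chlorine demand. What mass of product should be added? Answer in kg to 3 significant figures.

[OCl⁻]/[HOCl] = 10^(pH − pKa) = 10^(7.94 − 7.59) = 2.239; fraction as HOCl = 1/(1 + 2.239) = 0.3088.
Free chlorine required for 1.68 ppm HOCl: 1.68 / 0.3088 = 5.441 ppm.
FC to add: 5.441 − 0.3 = 5.141 mg/L as Cl₂.
Cl₂ equivalent: 5.141 mg/L × 315,000 L = 1619 g.
Product at 56.6% available Cl: 1619 / 0.566 = 2861 g.

2.86 kg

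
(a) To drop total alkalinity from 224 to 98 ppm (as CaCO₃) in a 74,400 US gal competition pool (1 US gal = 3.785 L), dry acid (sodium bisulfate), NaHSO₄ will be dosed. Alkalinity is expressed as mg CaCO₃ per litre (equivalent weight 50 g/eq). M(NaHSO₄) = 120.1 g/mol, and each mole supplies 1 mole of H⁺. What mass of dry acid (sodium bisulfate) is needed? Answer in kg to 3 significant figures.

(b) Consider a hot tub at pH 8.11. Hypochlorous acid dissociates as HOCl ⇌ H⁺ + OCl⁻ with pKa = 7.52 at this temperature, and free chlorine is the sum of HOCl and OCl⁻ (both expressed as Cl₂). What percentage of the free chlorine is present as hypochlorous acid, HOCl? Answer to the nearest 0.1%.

(a) 85.2 kg; (b) 20.4%

(a) Volume: 74,400 US gal × 3.785 L/gal = 281,604 L.
(a) Alkalinity to neutralize: (224 − 98) = 126 mg/L as CaCO₃ × 281,604 L = 35,480 g as CaCO₃.
(a) Equivalents of H⁺ required: 35,480 ÷ 50 g/eq = 709.6 eq = 709.6 mol NaHSO₄.
(a) Mass of NaHSO₄: 709.6 × 120.1 = 85,230 g.

(b) [OCl⁻]/[HOCl] = 10^(pH − pKa) = 10^(8.11 − 7.52) = 10^0.59 = 3.89.
(b) Fraction as HOCl = 1 / (1 + 3.89) = 0.2045.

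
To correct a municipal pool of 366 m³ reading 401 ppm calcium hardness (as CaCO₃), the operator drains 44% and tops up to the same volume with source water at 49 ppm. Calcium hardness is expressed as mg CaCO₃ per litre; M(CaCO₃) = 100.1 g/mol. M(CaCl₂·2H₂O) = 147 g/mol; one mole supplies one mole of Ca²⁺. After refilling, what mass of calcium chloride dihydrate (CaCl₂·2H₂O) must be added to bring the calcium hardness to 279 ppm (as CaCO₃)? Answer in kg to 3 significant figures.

17.7 kg

Volume: 366 m³ = 366,000 L.
After draining 44% and refilling: 401 × 0.56 + 49 × 0.44 = 246.12 ppm.
Deficit to target: 279 − 246.12 = 32.88 mg/L.
As CaCO₃: 32.88 mg/L × 366,000 L = 12,030 g; ÷ 100.1 = 120.2 mol Ca²⁺.
Mass: 120.2 × 147 = 17,670 g.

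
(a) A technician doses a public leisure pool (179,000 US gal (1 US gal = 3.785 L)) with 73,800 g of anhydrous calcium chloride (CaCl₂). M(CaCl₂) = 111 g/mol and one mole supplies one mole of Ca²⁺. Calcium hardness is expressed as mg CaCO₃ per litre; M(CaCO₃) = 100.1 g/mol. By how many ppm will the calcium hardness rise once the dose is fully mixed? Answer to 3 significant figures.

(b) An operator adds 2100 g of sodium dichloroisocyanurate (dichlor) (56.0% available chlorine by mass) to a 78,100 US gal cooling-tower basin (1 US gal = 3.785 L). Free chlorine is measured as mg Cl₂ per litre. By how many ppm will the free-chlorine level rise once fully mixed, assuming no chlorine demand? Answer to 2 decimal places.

(a) 98.2 ppm; (b) 3.98 ppm

(a) Volume: 179,000 US gal × 3.785 L/gal = 677,515 L.
(a) Moles of Ca²⁺: 73,800 g ÷ 111 g/mol = 664.9 mol.
(a) As CaCO₃: 664.9 mol × 100.1 g/mol = 66,550 g.
(a) Rise: 66,550 g / 677,515 L × 1000 = 98.23 mg/L.

(b) Volume: 78,100 US gal × 3.785 L/gal = 295,608 L.
(b) Available chlorine delivered: 2100 g × 0.56 = 1176 g as Cl₂.
(b) Concentration rise: 1176 g / 295,608 L = 3.978 mg/L = 3.98 ppm.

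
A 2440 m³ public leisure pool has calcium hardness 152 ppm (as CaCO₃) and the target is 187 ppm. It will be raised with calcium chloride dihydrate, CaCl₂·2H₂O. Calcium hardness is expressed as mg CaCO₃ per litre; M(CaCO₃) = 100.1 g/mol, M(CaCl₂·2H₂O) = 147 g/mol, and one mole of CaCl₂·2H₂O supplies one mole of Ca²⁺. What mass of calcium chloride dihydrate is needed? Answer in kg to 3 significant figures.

125 kg

Volume: 2440 m³ = 2,440,000 L.
Hardness to add: (187 − 152) = 35 mg/L as CaCO₃ × 2,440,000 L = 85,400 g as CaCO₃.
Moles of Ca²⁺ (1 mol Ca²⁺ ≡ 1 mol CaCO₃): 85,400 / 100.1 g/mol = 853.1 mol.
Mass of CaCl₂·2H₂O: 853.1 × 147 = 125,400 g.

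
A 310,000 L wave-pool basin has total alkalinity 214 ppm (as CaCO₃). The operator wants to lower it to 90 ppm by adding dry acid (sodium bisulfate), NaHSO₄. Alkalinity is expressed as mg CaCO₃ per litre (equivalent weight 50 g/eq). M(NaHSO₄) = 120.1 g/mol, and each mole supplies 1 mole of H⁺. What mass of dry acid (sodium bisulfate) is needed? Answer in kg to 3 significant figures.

Alkalinity to neutralize: (214 − 90) = 124 mg/L as CaCO₃ × 310,000 L = 38,440 g as CaCO₃.
Equivalents of H⁺ required: 38,440 ÷ 50 g/eq = 768.8 eq = 768.8 mol NaHSO₄.
Mass of NaHSO₄: 768.8 × 120.1 = 92,330 g.

92.3 kg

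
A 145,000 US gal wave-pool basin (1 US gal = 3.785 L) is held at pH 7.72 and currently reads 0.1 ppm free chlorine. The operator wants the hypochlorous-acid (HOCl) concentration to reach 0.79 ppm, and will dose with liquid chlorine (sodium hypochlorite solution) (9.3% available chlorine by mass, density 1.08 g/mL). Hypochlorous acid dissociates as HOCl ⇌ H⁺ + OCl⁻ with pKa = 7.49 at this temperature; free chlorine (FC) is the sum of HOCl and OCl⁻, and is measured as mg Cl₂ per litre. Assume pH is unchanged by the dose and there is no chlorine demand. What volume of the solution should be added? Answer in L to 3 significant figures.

Volume: 145,000 US gal × 3.785 L/gal = 548,825 L.
[OCl⁻]/[HOCl] = 10^(pH − pKa) = 10^(7.72 − 7.49) = 1.698; fraction as HOCl = 1/(1 + 1.698) = 0.3706.
Free chlorine required for 0.79 ppm HOCl: 0.79 / 0.3706 = 2.132 ppm.
FC to add: 2.132 − 0.1 = 2.032 mg/L as Cl₂.
Cl₂ equivalent: 2.032 mg/L × 548,825 L = 1115 g.
Product at 9.3% available Cl: 1115 / 0.093 = 11,990 g.
Volume: 11,990 g ÷ 1.08 g/mL = 11,100 mL.

11.1 L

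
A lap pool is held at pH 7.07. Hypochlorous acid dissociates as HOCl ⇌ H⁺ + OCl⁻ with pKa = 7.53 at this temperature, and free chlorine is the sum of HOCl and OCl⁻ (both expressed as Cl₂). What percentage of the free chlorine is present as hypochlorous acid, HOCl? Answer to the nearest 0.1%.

[OCl⁻]/[HOCl] = 10^(pH − pKa) = 10^(7.07 − 7.53) = 10^-0.46 = 0.3467.
Fraction as HOCl = 1 / (1 + 0.3467) = 0.7425.

74.3%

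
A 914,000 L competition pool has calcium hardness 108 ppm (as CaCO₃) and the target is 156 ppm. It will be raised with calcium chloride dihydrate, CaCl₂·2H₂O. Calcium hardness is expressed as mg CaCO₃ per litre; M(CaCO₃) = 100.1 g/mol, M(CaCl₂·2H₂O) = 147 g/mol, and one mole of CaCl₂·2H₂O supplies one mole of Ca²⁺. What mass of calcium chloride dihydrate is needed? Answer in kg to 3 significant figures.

Hardness to add: (156 − 108) = 48 mg/L as CaCO₃ × 914,000 L = 43,870 g as CaCO₃.
Moles of Ca²⁺ (1 mol Ca²⁺ ≡ 1 mol CaCO₃): 43,870 / 100.1 g/mol = 438.3 mol.
Mass of CaCl₂·2H₂O: 438.3 × 147 = 64,430 g.

64.4 kg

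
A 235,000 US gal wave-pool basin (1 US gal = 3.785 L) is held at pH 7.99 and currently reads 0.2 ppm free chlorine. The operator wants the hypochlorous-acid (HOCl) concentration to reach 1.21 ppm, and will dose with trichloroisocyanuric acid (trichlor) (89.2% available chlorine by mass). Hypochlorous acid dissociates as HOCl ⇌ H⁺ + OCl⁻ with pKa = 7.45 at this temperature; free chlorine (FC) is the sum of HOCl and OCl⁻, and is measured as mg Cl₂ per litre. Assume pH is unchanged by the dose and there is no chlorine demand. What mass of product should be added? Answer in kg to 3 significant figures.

5.19 kg

Volume: 235,000 US gal × 3.785 L/gal = 889,475 L.
[OCl⁻]/[HOCl] = 10^(pH − pKa) = 10^(7.99 − 7.45) = 3.467; fraction as HOCl = 1/(1 + 3.467) = 0.2238.
Free chlorine required for 1.21 ppm HOCl: 1.21 / 0.2238 = 5.406 ppm.
FC to add: 5.406 − 0.2 = 5.206 mg/L as Cl₂.
Cl₂ equivalent: 5.206 mg/L × 889,475 L = 4630 g.
Product at 89.2% available Cl: 4630 / 0.892 = 5191 g.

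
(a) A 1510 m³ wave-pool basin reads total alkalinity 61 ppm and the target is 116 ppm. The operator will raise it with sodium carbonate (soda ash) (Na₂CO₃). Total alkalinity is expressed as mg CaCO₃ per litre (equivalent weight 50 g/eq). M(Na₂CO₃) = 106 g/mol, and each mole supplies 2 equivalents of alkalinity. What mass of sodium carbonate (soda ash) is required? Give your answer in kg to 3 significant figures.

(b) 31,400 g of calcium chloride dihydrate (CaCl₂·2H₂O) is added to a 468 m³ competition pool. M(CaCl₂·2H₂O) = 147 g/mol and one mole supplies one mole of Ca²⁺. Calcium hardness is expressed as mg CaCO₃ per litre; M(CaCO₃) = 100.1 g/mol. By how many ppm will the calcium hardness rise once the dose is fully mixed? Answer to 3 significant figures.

(a) 88.0 kg; (b) 45.7 ppm

(a) Volume: 1510 m³ = 1,510,000 L.
(a) Alkalinity to add: (116 − 61) = 55 mg/L as CaCO₃ × 1,510,000 L = 83,050 g as CaCO₃.
(a) Equivalents: 83,050 g ÷ 50 g/eq = 1661 eq.
(a) Each mole of Na₂CO₃ supplies 2 eq, so 1661 / 2 = 830.5 mol.
(a) Mass: 830.5 mol × 106 g/mol = 88,030 g.

(b) Volume: 468 m³ = 468,000 L.
(b) Moles of Ca²⁺: 31,400 g ÷ 147 g/mol = 213.6 mol.
(b) As CaCO₃: 213.6 mol × 100.1 g/mol = 21,380 g.
(b) Rise: 21,380 g / 468,000 L × 1000 = 45.69 mg/L.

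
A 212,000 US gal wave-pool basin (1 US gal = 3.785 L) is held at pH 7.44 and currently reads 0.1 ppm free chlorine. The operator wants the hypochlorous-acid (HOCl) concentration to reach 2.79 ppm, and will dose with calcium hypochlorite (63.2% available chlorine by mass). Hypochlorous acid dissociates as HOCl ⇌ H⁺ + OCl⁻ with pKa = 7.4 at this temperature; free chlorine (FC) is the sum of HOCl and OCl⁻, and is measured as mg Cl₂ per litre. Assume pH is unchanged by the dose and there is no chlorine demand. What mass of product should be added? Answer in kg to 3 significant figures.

Volume: 212,000 US gal × 3.785 L/gal = 802,420 L.
[OCl⁻]/[HOCl] = 10^(pH − pKa) = 10^(7.44 − 7.4) = 1.096; fraction as HOCl = 1/(1 + 1.096) = 0.477.
Free chlorine required for 2.79 ppm HOCl: 2.79 / 0.477 = 5.849 ppm.
FC to add: 5.849 − 0.1 = 5.749 mg/L as Cl₂.
Cl₂ equivalent: 5.749 mg/L × 802,420 L = 4613 g.
Product at 63.2% available Cl: 4613 / 0.632 = 7299 g.

7.30 kg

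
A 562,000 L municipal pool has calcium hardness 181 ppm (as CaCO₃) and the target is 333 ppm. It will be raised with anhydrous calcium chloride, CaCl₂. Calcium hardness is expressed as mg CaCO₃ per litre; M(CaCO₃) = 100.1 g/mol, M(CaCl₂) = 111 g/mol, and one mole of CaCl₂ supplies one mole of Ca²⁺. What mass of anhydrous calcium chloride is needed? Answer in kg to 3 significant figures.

94.7 kg

Hardness to add: (333 − 181) = 152 mg/L as CaCO₃ × 562,000 L = 85,420 g as CaCO₃.
Moles of Ca²⁺ (1 mol Ca²⁺ ≡ 1 mol CaCO₃): 85,420 / 100.1 g/mol = 853.4 mol.
Mass of CaCl₂: 853.4 × 111 = 94,730 g.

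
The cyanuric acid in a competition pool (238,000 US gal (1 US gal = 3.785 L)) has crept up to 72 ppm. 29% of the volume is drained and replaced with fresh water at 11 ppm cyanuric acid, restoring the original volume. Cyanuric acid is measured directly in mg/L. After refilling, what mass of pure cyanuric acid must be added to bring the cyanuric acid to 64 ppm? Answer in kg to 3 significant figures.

8.73 kg

Volume: 238,000 US gal × 3.785 L/gal = 900,830 L.
After draining 29% and refilling: 72 × 0.71 + 11 × 0.29 = 54.31 ppm.
Deficit to target: 64 − 54.31 = 9.69 mg/L.
Mass: 9.69 mg/L × 900,830 L = 8729 g cyanuric acid.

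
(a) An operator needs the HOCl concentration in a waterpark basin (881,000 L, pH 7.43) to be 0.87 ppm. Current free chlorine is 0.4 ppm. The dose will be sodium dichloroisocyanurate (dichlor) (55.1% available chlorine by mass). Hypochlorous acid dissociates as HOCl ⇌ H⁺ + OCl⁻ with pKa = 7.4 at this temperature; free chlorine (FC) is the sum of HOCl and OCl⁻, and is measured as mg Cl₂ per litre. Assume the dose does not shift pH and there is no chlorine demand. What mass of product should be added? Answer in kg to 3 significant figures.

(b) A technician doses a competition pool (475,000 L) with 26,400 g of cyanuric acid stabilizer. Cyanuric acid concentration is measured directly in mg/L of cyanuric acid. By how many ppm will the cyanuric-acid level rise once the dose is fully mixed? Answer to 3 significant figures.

(a) [OCl⁻]/[HOCl] = 10^(pH − pKa) = 10^(7.43 − 7.4) = 1.072; fraction as HOCl = 1/(1 + 1.072) = 0.4827.
(a) Free chlorine required for 0.87 ppm HOCl: 0.87 / 0.4827 = 1.802 ppm.
(a) FC to add: 1.802 − 0.4 = 1.402 mg/L as Cl₂.
(a) Cl₂ equivalent: 1.402 mg/L × 881,000 L = 1235 g.
(a) Product at 55.1% available Cl: 1235 / 0.551 = 2242 g.

(b) Rise: 26,400 g / 475,000 L × 1000 = 55.58 mg/L.

(a) 2.24 kg; (b) 55.6 ppm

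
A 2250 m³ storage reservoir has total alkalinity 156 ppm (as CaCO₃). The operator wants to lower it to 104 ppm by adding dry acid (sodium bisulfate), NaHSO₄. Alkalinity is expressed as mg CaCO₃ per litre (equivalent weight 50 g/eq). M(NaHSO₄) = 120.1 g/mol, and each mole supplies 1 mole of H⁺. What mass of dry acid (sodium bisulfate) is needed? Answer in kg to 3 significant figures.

281 kg

Volume: 2250 m³ = 2,250,000 L.
Alkalinity to neutralize: (156 − 104) = 52 mg/L as CaCO₃ × 2,250,000 L = 117,000 g as CaCO₃.
Equivalents of H⁺ required: 117,000 ÷ 50 g/eq = 2340 eq = 2340 mol NaHSO₄.
Mass of NaHSO₄: 2340 × 120.1 = 281,000 g.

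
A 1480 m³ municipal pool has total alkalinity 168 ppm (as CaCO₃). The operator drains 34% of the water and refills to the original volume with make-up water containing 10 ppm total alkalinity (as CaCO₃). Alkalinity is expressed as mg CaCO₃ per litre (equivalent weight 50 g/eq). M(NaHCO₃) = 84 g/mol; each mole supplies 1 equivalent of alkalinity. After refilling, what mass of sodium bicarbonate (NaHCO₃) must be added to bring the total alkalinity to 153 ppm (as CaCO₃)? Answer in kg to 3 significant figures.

Volume: 1480 m³ = 1,480,000 L.
After draining 34% and refilling: 168 × 0.66 + 10 × 0.34 = 114.28 ppm.
Deficit to target: 153 − 114.28 = 38.72 mg/L.
As CaCO₃: 38.72 mg/L × 1,480,000 L = 57,310 g; ÷ 50 g/eq ÷ 1 = 1146 mol NaHCO₃.
Mass: 1146 × 84 = 96,270 g.

96.3 kg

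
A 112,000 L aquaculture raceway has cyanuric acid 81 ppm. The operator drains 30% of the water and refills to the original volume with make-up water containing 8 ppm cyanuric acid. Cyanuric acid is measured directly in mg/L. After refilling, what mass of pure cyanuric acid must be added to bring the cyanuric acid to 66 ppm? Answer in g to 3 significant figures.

773 g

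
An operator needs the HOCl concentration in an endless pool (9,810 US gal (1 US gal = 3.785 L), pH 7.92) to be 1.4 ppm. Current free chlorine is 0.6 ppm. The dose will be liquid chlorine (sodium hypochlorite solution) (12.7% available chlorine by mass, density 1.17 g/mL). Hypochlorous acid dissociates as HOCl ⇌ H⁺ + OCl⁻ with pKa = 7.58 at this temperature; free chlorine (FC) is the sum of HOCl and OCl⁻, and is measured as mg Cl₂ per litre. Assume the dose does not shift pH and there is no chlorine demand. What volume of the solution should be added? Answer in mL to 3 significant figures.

Volume: 9,810 US gal × 3.785 L/gal = 37,131 L.
[OCl⁻]/[HOCl] = 10^(pH − pKa) = 10^(7.92 − 7.58) = 2.188; fraction as HOCl = 1/(1 + 2.188) = 0.3137.
Free chlorine required for 1.4 ppm HOCl: 1.4 / 0.3137 = 4.463 ppm.
FC to add: 4.463 − 0.6 = 3.863 mg/L as Cl₂.
Cl₂ equivalent: 3.863 mg/L × 37,131 L = 143.4 g.
Product at 12.7% available Cl: 143.4 / 0.127 = 1129 g.
Volume: 1129 g ÷ 1.17 g/mL = 965.3 mL.

965 mL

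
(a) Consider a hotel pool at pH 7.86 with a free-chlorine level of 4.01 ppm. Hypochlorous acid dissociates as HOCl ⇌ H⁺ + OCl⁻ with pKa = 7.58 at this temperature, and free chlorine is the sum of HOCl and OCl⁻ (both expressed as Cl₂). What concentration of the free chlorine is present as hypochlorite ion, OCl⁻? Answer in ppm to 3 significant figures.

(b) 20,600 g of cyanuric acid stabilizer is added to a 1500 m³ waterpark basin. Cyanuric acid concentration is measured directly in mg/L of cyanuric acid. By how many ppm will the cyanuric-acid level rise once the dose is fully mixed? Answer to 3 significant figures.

(a) [OCl⁻]/[HOCl] = 10^(pH − pKa) = 10^(7.86 − 7.58) = 10^0.28 = 1.905.
(a) Fraction as HOCl = 1 / (1 + 1.905) = 0.3442.
(a) OCl⁻ = (1 − 0.3442) × 4.01 ppm = 2.63 ppm.

(b) Volume: 1500 m³ = 1,500,000 L.
(b) Rise: 20,600 g / 1,500,000 L × 1000 = 13.73 mg/L.

(a) 2.63 ppm; (b) 13.7 ppm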